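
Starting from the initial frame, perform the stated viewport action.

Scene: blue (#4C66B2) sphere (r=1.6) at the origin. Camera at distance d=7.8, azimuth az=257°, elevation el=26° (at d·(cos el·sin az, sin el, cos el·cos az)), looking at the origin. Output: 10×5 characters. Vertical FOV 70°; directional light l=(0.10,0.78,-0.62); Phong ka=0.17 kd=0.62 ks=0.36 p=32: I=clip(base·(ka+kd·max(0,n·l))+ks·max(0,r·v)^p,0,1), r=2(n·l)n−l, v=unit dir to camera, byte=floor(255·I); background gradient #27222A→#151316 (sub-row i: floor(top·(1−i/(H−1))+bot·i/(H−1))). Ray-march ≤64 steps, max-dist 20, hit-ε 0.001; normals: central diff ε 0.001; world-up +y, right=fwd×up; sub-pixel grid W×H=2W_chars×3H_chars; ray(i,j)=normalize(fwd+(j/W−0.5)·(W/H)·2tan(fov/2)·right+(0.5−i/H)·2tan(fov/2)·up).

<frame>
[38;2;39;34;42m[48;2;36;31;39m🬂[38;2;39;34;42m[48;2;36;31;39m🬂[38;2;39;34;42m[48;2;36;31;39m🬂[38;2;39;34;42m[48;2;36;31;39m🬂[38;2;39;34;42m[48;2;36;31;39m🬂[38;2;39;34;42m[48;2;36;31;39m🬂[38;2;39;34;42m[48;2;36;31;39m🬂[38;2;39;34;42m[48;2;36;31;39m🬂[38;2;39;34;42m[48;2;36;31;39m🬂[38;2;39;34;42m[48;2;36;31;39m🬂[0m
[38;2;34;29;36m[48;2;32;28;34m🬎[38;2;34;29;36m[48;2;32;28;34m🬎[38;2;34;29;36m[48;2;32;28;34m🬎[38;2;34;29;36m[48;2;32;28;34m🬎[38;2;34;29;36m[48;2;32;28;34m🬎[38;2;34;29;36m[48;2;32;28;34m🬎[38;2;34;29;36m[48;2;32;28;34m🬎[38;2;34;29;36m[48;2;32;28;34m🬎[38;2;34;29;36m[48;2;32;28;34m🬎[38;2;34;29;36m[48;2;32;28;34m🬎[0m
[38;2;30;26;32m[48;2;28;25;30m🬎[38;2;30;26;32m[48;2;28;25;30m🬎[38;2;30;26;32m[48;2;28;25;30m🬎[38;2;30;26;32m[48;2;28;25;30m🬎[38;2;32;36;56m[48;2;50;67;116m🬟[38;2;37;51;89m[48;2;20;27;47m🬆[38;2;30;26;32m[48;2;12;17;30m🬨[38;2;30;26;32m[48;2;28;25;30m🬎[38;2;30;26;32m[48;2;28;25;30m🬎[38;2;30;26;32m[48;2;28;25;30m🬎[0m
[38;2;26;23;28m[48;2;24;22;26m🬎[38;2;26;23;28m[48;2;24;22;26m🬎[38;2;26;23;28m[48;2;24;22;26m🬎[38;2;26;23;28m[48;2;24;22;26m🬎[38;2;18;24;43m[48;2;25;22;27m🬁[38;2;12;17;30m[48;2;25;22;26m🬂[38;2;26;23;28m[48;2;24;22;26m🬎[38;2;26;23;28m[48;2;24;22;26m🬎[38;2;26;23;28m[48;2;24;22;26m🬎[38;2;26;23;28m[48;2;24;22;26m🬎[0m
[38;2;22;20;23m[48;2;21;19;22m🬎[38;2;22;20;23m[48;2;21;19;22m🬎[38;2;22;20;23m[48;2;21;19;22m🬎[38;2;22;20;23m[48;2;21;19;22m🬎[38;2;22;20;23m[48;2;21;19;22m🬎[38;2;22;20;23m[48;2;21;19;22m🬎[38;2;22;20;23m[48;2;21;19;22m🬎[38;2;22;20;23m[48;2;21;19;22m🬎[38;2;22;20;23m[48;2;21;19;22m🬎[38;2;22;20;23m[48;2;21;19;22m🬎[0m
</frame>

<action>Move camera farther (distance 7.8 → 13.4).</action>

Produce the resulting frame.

<frame>
[38;2;39;34;42m[48;2;36;31;39m🬂[38;2;39;34;42m[48;2;36;31;39m🬂[38;2;39;34;42m[48;2;36;31;39m🬂[38;2;39;34;42m[48;2;36;31;39m🬂[38;2;39;34;42m[48;2;36;31;39m🬂[38;2;39;34;42m[48;2;36;31;39m🬂[38;2;39;34;42m[48;2;36;31;39m🬂[38;2;39;34;42m[48;2;36;31;39m🬂[38;2;39;34;42m[48;2;36;31;39m🬂[38;2;39;34;42m[48;2;36;31;39m🬂[0m
[38;2;34;29;36m[48;2;32;28;34m🬎[38;2;34;29;36m[48;2;32;28;34m🬎[38;2;34;29;36m[48;2;32;28;34m🬎[38;2;34;29;36m[48;2;32;28;34m🬎[38;2;34;29;36m[48;2;32;28;34m🬎[38;2;34;29;36m[48;2;32;28;34m🬎[38;2;34;29;36m[48;2;32;28;34m🬎[38;2;34;29;36m[48;2;32;28;34m🬎[38;2;34;29;36m[48;2;32;28;34m🬎[38;2;34;29;36m[48;2;32;28;34m🬎[0m
[38;2;30;26;32m[48;2;28;25;30m🬎[38;2;30;26;32m[48;2;28;25;30m🬎[38;2;30;26;32m[48;2;28;25;30m🬎[38;2;30;26;32m[48;2;28;25;30m🬎[38;2;56;75;132m[48;2;30;29;41m🬇[38;2;40;54;95m[48;2;21;22;34m🬃[38;2;30;26;32m[48;2;28;25;30m🬎[38;2;30;26;32m[48;2;28;25;30m🬎[38;2;30;26;32m[48;2;28;25;30m🬎[38;2;30;26;32m[48;2;28;25;30m🬎[0m
[38;2;26;23;28m[48;2;24;22;26m🬎[38;2;26;23;28m[48;2;24;22;26m🬎[38;2;26;23;28m[48;2;24;22;26m🬎[38;2;26;23;28m[48;2;24;22;26m🬎[38;2;26;23;28m[48;2;24;22;26m🬎[38;2;26;23;28m[48;2;24;22;26m🬎[38;2;26;23;28m[48;2;24;22;26m🬎[38;2;26;23;28m[48;2;24;22;26m🬎[38;2;26;23;28m[48;2;24;22;26m🬎[38;2;26;23;28m[48;2;24;22;26m🬎[0m
[38;2;22;20;23m[48;2;21;19;22m🬎[38;2;22;20;23m[48;2;21;19;22m🬎[38;2;22;20;23m[48;2;21;19;22m🬎[38;2;22;20;23m[48;2;21;19;22m🬎[38;2;22;20;23m[48;2;21;19;22m🬎[38;2;22;20;23m[48;2;21;19;22m🬎[38;2;22;20;23m[48;2;21;19;22m🬎[38;2;22;20;23m[48;2;21;19;22m🬎[38;2;22;20;23m[48;2;21;19;22m🬎[38;2;22;20;23m[48;2;21;19;22m🬎[0m
</frame>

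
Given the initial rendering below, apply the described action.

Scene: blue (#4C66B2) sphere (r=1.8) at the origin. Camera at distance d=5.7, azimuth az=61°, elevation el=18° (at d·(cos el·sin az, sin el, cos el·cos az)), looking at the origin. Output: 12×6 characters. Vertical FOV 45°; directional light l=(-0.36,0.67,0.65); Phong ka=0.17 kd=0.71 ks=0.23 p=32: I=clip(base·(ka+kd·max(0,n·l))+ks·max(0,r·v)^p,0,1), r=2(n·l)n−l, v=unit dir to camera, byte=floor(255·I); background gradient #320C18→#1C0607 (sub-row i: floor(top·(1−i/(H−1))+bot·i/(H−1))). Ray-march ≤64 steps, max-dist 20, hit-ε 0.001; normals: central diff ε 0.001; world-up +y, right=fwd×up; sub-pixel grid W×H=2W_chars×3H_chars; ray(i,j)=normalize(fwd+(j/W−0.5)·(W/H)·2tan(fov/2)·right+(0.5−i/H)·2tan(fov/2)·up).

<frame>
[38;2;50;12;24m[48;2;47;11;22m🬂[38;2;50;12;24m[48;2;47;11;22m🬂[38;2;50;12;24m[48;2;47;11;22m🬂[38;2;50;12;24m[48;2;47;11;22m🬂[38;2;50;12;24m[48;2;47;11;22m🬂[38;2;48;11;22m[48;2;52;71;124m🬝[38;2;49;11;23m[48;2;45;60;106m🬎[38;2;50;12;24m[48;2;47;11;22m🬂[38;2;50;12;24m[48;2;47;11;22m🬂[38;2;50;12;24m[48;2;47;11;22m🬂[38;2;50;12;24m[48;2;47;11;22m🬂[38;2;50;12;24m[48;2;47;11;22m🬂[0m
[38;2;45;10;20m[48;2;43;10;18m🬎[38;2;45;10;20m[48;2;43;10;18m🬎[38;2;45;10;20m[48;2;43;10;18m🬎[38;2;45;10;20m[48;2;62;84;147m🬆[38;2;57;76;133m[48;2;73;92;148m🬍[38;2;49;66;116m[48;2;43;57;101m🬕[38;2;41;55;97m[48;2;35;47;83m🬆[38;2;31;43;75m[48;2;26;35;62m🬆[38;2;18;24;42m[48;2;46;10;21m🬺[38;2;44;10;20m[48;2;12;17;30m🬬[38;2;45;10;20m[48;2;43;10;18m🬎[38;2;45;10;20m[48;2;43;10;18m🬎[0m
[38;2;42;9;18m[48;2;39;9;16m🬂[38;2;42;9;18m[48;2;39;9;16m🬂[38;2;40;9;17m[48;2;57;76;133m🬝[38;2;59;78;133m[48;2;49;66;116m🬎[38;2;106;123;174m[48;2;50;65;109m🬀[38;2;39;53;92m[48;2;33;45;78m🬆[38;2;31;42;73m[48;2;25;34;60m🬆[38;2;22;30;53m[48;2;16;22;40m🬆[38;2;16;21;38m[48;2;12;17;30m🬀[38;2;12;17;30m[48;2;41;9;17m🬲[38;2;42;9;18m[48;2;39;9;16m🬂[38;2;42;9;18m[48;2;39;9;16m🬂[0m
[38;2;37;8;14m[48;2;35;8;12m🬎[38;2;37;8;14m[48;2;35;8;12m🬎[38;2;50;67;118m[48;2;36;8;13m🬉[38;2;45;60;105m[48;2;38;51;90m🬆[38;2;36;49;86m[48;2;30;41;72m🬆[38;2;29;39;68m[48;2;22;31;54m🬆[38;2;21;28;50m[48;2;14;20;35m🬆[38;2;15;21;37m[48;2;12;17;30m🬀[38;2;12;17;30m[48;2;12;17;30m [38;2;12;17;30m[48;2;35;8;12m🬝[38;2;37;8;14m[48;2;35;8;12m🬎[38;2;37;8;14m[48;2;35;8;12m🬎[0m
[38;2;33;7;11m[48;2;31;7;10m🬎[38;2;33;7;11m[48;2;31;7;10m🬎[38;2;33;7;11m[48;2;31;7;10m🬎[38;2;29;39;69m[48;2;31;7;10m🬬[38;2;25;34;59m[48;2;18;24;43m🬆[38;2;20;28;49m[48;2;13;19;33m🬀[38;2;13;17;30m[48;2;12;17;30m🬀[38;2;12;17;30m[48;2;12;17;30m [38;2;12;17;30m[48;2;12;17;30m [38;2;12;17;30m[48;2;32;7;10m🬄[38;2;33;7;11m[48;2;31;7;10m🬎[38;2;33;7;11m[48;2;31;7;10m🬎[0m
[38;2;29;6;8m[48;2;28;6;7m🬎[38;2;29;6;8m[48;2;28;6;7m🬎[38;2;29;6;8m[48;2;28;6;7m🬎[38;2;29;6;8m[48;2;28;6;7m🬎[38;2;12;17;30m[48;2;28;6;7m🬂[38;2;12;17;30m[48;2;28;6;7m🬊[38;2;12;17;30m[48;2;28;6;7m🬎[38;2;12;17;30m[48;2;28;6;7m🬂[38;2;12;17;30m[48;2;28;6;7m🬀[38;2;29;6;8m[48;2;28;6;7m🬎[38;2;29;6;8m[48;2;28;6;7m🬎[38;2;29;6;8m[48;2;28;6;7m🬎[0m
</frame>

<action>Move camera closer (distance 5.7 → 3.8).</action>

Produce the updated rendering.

<frame>
[38;2;50;12;24m[48;2;47;11;22m🬂[38;2;48;11;22m[48;2;60;81;142m🬝[38;2;50;12;24m[48;2;58;78;135m🬀[38;2;55;73;126m[48;2;73;89;139m🬎[38;2;51;68;115m[48;2;45;61;106m▌[38;2;43;58;101m[48;2;39;53;93m🬆[38;2;38;52;90m[48;2;35;47;83m🬆[38;2;33;45;80m[48;2;30;41;72m🬆[38;2;29;39;68m[48;2;25;34;61m🬆[38;2;23;32;55m[48;2;20;27;48m▌[38;2;49;11;23m[48;2;15;20;35m🬊[38;2;50;12;24m[48;2;47;11;22m🬂[0m
[38;2;45;10;20m[48;2;43;10;18m🬎[38;2;60;81;141m[48;2;55;73;128m🬄[38;2;68;85;135m[48;2;93;110;159m🬲[38;2;90;106;153m[48;2;58;72;115m🬆[38;2;48;62;104m[48;2;39;52;92m🬄[38;2;37;50;87m[48;2;34;45;80m🬆[38;2;32;44;77m[48;2;29;40;70m🬆[38;2;28;38;67m[48;2;25;34;60m🬆[38;2;24;32;56m[48;2;21;28;49m🬆[38;2;18;24;43m[48;2;15;20;36m🬕[38;2;14;19;34m[48;2;12;17;30m🬀[38;2;12;17;30m[48;2;44;10;19m▌[0m
[38;2;54;72;126m[48;2;40;9;17m▐[38;2;51;68;119m[48;2;47;62;109m🬆[38;2;54;70;116m[48;2;43;57;100m🬂[38;2;46;61;103m[48;2;38;51;89m🬀[38;2;35;48;84m[48;2;32;44;77m🬆[38;2;31;42;75m[48;2;28;38;68m🬆[38;2;27;37;65m[48;2;24;33;58m🬆[38;2;23;31;55m[48;2;20;27;48m🬆[38;2;18;25;44m[48;2;15;21;37m🬆[38;2;15;21;37m[48;2;12;17;30m🬀[38;2;12;17;30m[48;2;12;17;30m [38;2;12;17;30m[48;2;12;17;30m [0m
[38;2;47;63;110m[48;2;36;8;13m▐[38;2;44;59;103m[48;2;40;54;95m🬆[38;2;38;52;92m[48;2;35;48;84m🬆[38;2;34;46;81m[48;2;31;42;74m🬆[38;2;30;41;72m[48;2;27;37;64m🬆[38;2;26;35;62m[48;2;23;31;55m🬆[38;2;22;30;53m[48;2;19;26;46m🬆[38;2;18;24;43m[48;2;15;20;35m🬆[38;2;15;20;36m[48;2;12;17;30m🬀[38;2;12;17;30m[48;2;12;17;30m [38;2;12;17;30m[48;2;12;17;30m [38;2;12;17;30m[48;2;12;17;30m [0m
[38;2;42;57;100m[48;2;32;7;10m🬁[38;2;37;51;89m[48;2;34;46;80m🬆[38;2;33;45;78m[48;2;29;40;70m🬆[38;2;28;39;68m[48;2;25;34;60m🬆[38;2;24;33;59m[48;2;21;29;51m🬆[38;2;20;28;49m[48;2;17;24;41m🬆[38;2;16;23;40m[48;2;13;18;32m🬆[38;2;14;19;33m[48;2;12;17;30m🬀[38;2;12;17;30m[48;2;12;17;30m [38;2;12;17;30m[48;2;12;17;30m [38;2;12;17;30m[48;2;12;17;30m [38;2;12;17;30m[48;2;32;7;10m🬕[0m
[38;2;29;6;8m[48;2;28;6;7m🬎[38;2;30;40;71m[48;2;28;6;7m🬊[38;2;26;36;63m[48;2;22;30;53m🬆[38;2;22;30;54m[48;2;18;25;44m🬆[38;2;18;25;44m[48;2;14;20;35m🬆[38;2;16;22;38m[48;2;12;17;31m🬀[38;2;12;17;30m[48;2;12;17;30m [38;2;12;17;30m[48;2;12;17;30m [38;2;12;17;30m[48;2;12;17;30m [38;2;12;17;30m[48;2;12;17;30m [38;2;12;17;30m[48;2;28;6;7m🬝[38;2;12;17;30m[48;2;28;6;7m🬀[0m
</frame>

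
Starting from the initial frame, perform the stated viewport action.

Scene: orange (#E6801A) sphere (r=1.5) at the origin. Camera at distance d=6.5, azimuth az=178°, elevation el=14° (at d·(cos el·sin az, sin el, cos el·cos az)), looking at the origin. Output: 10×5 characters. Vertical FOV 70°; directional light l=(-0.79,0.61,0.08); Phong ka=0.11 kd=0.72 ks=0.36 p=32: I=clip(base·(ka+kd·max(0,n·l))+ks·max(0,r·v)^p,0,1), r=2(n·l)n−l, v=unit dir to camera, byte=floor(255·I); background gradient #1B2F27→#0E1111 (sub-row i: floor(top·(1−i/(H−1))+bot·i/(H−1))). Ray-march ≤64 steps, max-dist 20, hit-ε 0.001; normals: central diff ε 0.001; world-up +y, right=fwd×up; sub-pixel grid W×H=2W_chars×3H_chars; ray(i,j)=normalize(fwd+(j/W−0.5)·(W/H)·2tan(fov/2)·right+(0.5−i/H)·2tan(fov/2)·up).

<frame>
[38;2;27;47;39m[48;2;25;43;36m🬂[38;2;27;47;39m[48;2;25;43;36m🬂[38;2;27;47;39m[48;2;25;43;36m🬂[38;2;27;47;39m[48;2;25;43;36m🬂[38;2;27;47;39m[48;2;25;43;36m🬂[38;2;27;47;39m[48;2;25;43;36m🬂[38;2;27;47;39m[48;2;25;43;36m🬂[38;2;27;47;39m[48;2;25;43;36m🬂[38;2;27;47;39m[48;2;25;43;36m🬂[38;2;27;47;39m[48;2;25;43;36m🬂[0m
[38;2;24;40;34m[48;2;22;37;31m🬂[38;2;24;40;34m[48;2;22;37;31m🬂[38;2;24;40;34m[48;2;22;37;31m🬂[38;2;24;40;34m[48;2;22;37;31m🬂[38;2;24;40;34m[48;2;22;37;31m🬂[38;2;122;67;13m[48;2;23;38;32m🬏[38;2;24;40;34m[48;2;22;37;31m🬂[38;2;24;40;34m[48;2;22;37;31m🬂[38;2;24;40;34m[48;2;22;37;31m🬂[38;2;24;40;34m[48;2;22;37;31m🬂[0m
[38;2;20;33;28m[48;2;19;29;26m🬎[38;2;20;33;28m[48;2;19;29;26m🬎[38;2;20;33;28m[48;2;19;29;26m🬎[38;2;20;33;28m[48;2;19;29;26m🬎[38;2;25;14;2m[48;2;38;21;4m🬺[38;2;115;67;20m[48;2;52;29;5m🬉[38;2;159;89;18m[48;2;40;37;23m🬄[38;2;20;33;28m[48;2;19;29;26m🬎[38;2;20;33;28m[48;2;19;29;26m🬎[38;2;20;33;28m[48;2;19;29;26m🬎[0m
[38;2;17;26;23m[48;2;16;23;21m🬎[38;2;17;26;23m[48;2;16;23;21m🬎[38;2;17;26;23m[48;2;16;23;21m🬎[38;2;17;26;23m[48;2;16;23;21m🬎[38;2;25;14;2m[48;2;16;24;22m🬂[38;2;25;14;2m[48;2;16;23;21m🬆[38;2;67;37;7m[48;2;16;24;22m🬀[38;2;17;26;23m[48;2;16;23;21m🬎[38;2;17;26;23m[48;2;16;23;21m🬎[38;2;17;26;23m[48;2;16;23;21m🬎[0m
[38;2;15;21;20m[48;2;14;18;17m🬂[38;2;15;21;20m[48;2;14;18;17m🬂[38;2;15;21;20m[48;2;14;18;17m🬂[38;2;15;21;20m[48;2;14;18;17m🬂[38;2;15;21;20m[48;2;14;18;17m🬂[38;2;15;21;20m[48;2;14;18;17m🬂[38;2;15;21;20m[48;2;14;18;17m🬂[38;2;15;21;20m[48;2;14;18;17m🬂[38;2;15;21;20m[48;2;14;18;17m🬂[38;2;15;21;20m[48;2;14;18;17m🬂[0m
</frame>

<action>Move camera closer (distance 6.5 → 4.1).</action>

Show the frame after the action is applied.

<frame>
[38;2;27;47;39m[48;2;25;43;36m🬂[38;2;27;47;39m[48;2;25;43;36m🬂[38;2;27;47;39m[48;2;25;43;36m🬂[38;2;27;47;39m[48;2;25;43;36m🬂[38;2;27;47;39m[48;2;25;43;36m🬂[38;2;27;47;39m[48;2;25;43;36m🬂[38;2;27;47;39m[48;2;25;43;36m🬂[38;2;27;47;39m[48;2;25;43;36m🬂[38;2;27;47;39m[48;2;25;43;36m🬂[38;2;27;47;39m[48;2;25;43;36m🬂[0m
[38;2;24;40;34m[48;2;22;37;31m🬂[38;2;24;40;34m[48;2;22;37;31m🬂[38;2;24;40;34m[48;2;22;37;31m🬂[38;2;23;38;32m[48;2;25;14;2m🬝[38;2;26;32;23m[48;2;58;32;6m🬒[38;2;24;40;34m[48;2;97;53;10m🬂[38;2;23;39;33m[48;2;157;93;29m🬊[38;2;24;40;34m[48;2;22;37;31m🬂[38;2;24;40;34m[48;2;22;37;31m🬂[38;2;24;40;34m[48;2;22;37;31m🬂[0m
[38;2;20;33;28m[48;2;19;29;26m🬎[38;2;20;33;28m[48;2;19;29;26m🬎[38;2;20;33;28m[48;2;19;29;26m🬎[38;2;21;34;29m[48;2;25;14;2m🬀[38;2;25;14;2m[48;2;35;20;4m🬺[38;2;65;36;7m[48;2;36;20;3m🬊[38;2;174;116;59m[48;2;91;51;11m🬁[38;2;133;74;14m[48;2;20;32;28m🬓[38;2;20;33;28m[48;2;19;29;26m🬎[38;2;20;33;28m[48;2;19;29;26m🬎[0m
[38;2;17;26;23m[48;2;16;23;21m🬎[38;2;17;26;23m[48;2;16;23;21m🬎[38;2;17;26;23m[48;2;16;23;21m🬎[38;2;16;24;22m[48;2;25;14;2m🬲[38;2;25;14;2m[48;2;25;14;2m [38;2;25;14;2m[48;2;28;15;3m🬺[38;2;59;33;6m[48;2;24;18;8m🬊[38;2;17;26;23m[48;2;16;23;21m🬎[38;2;17;26;23m[48;2;16;23;21m🬎[38;2;17;26;23m[48;2;16;23;21m🬎[0m
[38;2;15;21;20m[48;2;14;18;17m🬂[38;2;15;21;20m[48;2;14;18;17m🬂[38;2;15;21;20m[48;2;14;18;17m🬂[38;2;15;21;20m[48;2;14;18;17m🬂[38;2;15;21;20m[48;2;14;18;17m🬂[38;2;15;21;20m[48;2;14;18;17m🬂[38;2;15;21;20m[48;2;14;18;17m🬂[38;2;15;21;20m[48;2;14;18;17m🬂[38;2;15;21;20m[48;2;14;18;17m🬂[38;2;15;21;20m[48;2;14;18;17m🬂[0m
</frame>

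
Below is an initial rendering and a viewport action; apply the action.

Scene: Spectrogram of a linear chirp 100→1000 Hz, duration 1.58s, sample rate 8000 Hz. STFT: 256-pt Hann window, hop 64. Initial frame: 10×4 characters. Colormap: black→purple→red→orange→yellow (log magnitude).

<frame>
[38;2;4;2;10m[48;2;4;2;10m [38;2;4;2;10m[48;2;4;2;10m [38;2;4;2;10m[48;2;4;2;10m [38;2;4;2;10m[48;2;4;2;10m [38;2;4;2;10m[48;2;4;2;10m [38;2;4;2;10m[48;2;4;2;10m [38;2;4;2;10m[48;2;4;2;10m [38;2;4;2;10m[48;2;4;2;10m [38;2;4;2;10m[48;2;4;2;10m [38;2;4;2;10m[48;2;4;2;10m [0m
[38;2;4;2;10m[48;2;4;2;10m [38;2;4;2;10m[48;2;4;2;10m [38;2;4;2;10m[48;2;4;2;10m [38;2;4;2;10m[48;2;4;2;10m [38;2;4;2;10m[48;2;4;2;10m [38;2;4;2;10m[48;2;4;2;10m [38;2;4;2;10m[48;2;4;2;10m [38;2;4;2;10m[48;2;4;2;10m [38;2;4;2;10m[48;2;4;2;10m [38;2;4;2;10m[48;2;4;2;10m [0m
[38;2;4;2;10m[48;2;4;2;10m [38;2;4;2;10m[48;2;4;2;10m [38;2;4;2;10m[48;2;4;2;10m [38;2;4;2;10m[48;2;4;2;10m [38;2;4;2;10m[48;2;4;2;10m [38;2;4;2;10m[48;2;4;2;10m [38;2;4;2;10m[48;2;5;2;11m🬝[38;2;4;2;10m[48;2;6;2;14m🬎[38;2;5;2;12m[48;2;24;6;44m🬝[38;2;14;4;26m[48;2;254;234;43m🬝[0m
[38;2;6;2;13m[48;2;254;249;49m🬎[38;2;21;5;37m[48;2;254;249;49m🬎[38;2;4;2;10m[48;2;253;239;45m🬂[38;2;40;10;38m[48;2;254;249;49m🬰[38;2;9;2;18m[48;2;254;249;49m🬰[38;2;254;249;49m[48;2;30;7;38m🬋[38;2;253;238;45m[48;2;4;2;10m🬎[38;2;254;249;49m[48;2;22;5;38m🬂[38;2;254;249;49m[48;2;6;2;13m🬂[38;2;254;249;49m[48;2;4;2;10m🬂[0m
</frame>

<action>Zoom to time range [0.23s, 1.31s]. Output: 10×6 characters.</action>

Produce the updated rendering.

<frame>
[38;2;4;2;10m[48;2;4;2;10m [38;2;4;2;10m[48;2;4;2;10m [38;2;4;2;10m[48;2;4;2;10m [38;2;4;2;10m[48;2;4;2;10m [38;2;4;2;10m[48;2;4;2;10m [38;2;4;2;10m[48;2;4;2;10m [38;2;4;2;10m[48;2;4;2;10m [38;2;4;2;10m[48;2;4;2;10m [38;2;4;2;10m[48;2;4;2;10m [38;2;4;2;10m[48;2;4;2;10m [0m
[38;2;4;2;10m[48;2;4;2;10m [38;2;4;2;10m[48;2;4;2;10m [38;2;4;2;10m[48;2;4;2;10m [38;2;4;2;10m[48;2;4;2;10m [38;2;4;2;10m[48;2;4;2;10m [38;2;4;2;10m[48;2;4;2;10m [38;2;4;2;10m[48;2;4;2;10m [38;2;4;2;10m[48;2;4;2;10m [38;2;4;2;10m[48;2;4;2;10m [38;2;4;2;10m[48;2;4;2;10m [0m
[38;2;4;2;10m[48;2;4;2;10m [38;2;4;2;10m[48;2;4;2;10m [38;2;4;2;10m[48;2;4;2;10m [38;2;4;2;10m[48;2;4;2;10m [38;2;4;2;10m[48;2;4;2;10m [38;2;4;2;10m[48;2;4;2;10m [38;2;4;2;10m[48;2;4;2;10m [38;2;4;2;10m[48;2;4;2;10m [38;2;4;2;10m[48;2;4;2;10m [38;2;4;2;10m[48;2;4;2;10m [0m
[38;2;4;2;10m[48;2;4;2;10m [38;2;4;2;10m[48;2;4;2;10m [38;2;4;2;10m[48;2;4;2;10m [38;2;4;2;10m[48;2;4;2;10m [38;2;4;2;10m[48;2;4;2;10m [38;2;4;2;10m[48;2;4;2;10m [38;2;4;2;10m[48;2;4;2;10m [38;2;4;2;10m[48;2;4;2;10m [38;2;4;2;10m[48;2;4;2;10m [38;2;4;2;10m[48;2;4;2;10m [0m
[38;2;4;2;10m[48;2;4;2;10m [38;2;4;2;10m[48;2;4;2;11m🬝[38;2;4;2;10m[48;2;5;2;11m🬝[38;2;4;2;10m[48;2;5;2;12m🬎[38;2;4;2;10m[48;2;8;2;17m🬎[38;2;6;2;13m[48;2;24;6;44m🬝[38;2;15;4;26m[48;2;250;158;12m🬝[38;2;5;2;12m[48;2;254;248;49m🬎[38;2;7;2;16m[48;2;254;249;49m🬎[38;2;22;5;38m[48;2;254;249;49m🬎[0m
[38;2;8;2;17m[48;2;243;199;49m🬂[38;2;25;6;45m[48;2;254;249;49m🬰[38;2;254;249;49m[48;2;48;12;45m🬋[38;2;253;235;43m[48;2;6;2;14m🬎[38;2;251;214;37m[48;2;22;5;37m🬆[38;2;254;249;49m[48;2;11;3;23m🬂[38;2;254;249;49m[48;2;6;2;13m🬂[38;2;252;219;37m[48;2;4;2;11m🬂[38;2;105;26;86m[48;2;8;2;17m🬀[38;2;17;4;32m[48;2;5;2;12m🬀[0m
</frame>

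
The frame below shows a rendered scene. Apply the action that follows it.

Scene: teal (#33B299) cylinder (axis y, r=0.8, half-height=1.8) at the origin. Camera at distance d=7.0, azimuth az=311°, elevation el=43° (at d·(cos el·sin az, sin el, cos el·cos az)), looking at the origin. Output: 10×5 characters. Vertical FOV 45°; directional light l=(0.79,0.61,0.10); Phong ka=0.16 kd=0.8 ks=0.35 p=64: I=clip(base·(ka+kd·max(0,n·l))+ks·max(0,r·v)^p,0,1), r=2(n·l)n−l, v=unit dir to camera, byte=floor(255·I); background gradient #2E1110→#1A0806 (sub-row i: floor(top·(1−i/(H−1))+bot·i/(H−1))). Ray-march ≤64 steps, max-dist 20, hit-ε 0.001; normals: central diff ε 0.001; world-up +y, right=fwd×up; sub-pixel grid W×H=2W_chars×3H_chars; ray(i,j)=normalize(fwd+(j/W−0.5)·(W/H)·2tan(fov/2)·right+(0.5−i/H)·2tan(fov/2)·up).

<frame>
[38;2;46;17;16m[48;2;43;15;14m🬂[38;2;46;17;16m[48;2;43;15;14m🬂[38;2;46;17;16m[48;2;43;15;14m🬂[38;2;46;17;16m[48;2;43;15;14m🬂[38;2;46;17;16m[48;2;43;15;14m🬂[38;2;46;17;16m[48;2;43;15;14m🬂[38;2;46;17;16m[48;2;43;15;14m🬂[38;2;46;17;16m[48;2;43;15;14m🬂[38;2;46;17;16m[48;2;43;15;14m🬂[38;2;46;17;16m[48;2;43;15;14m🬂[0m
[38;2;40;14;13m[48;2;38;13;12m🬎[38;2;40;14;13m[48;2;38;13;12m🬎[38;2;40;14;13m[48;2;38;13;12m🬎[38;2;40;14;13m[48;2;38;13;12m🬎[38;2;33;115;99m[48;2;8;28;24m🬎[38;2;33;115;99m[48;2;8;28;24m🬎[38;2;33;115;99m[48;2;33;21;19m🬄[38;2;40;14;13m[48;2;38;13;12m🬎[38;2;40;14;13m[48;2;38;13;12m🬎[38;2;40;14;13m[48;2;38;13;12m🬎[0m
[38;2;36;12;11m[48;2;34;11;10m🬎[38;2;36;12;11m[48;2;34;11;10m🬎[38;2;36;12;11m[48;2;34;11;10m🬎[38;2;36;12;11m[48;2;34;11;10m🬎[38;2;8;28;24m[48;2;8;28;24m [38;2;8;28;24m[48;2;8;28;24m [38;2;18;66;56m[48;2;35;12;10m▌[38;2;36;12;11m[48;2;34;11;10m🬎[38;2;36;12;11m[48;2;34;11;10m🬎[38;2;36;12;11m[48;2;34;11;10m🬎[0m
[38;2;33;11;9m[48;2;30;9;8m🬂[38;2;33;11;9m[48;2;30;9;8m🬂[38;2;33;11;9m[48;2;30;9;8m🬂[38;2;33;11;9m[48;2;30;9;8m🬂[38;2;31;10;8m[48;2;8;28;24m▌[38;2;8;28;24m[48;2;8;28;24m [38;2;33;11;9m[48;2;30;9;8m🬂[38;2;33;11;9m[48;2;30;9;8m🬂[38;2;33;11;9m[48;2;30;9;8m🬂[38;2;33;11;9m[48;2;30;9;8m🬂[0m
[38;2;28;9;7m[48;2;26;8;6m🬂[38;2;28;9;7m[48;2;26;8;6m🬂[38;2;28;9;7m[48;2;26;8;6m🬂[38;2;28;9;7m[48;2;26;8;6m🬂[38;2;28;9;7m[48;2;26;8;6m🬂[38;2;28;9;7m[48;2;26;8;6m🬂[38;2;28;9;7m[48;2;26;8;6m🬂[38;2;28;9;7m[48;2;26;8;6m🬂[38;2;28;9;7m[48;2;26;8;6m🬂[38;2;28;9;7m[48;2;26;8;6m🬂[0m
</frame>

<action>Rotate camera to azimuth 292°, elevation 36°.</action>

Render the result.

<frame>
[38;2;46;17;16m[48;2;43;15;14m🬂[38;2;46;17;16m[48;2;43;15;14m🬂[38;2;46;17;16m[48;2;43;15;14m🬂[38;2;46;17;16m[48;2;43;15;14m🬂[38;2;46;17;16m[48;2;43;15;14m🬂[38;2;46;17;16m[48;2;43;15;14m🬂[38;2;46;17;16m[48;2;43;15;14m🬂[38;2;46;17;16m[48;2;43;15;14m🬂[38;2;46;17;16m[48;2;43;15;14m🬂[38;2;46;17;16m[48;2;43;15;14m🬂[0m
[38;2;40;14;13m[48;2;38;13;12m🬎[38;2;40;14;13m[48;2;38;13;12m🬎[38;2;40;14;13m[48;2;38;13;12m🬎[38;2;40;14;13m[48;2;38;13;12m🬎[38;2;33;115;99m[48;2;8;28;24m🬊[38;2;33;115;99m[48;2;8;28;24m🬎[38;2;33;115;99m[48;2;27;19;17m🬀[38;2;40;14;13m[48;2;38;13;12m🬎[38;2;40;14;13m[48;2;38;13;12m🬎[38;2;40;14;13m[48;2;38;13;12m🬎[0m
[38;2;36;12;11m[48;2;34;11;10m🬎[38;2;36;12;11m[48;2;34;11;10m🬎[38;2;36;12;11m[48;2;34;11;10m🬎[38;2;36;12;11m[48;2;34;11;10m🬎[38;2;8;28;24m[48;2;8;28;24m [38;2;8;28;24m[48;2;8;28;24m [38;2;9;34;29m[48;2;35;12;10m▌[38;2;36;12;11m[48;2;34;11;10m🬎[38;2;36;12;11m[48;2;34;11;10m🬎[38;2;36;12;11m[48;2;34;11;10m🬎[0m
[38;2;33;11;9m[48;2;30;9;8m🬂[38;2;33;11;9m[48;2;30;9;8m🬂[38;2;33;11;9m[48;2;30;9;8m🬂[38;2;33;11;9m[48;2;30;9;8m🬂[38;2;31;10;8m[48;2;8;28;24m▌[38;2;8;28;24m[48;2;8;28;24m [38;2;33;11;9m[48;2;30;9;8m🬂[38;2;33;11;9m[48;2;30;9;8m🬂[38;2;33;11;9m[48;2;30;9;8m🬂[38;2;33;11;9m[48;2;30;9;8m🬂[0m
[38;2;28;9;7m[48;2;26;8;6m🬂[38;2;28;9;7m[48;2;26;8;6m🬂[38;2;28;9;7m[48;2;26;8;6m🬂[38;2;28;9;7m[48;2;26;8;6m🬂[38;2;28;9;7m[48;2;26;8;6m🬂[38;2;8;28;24m[48;2;26;8;6m🬀[38;2;28;9;7m[48;2;26;8;6m🬂[38;2;28;9;7m[48;2;26;8;6m🬂[38;2;28;9;7m[48;2;26;8;6m🬂[38;2;28;9;7m[48;2;26;8;6m🬂[0m
</frame>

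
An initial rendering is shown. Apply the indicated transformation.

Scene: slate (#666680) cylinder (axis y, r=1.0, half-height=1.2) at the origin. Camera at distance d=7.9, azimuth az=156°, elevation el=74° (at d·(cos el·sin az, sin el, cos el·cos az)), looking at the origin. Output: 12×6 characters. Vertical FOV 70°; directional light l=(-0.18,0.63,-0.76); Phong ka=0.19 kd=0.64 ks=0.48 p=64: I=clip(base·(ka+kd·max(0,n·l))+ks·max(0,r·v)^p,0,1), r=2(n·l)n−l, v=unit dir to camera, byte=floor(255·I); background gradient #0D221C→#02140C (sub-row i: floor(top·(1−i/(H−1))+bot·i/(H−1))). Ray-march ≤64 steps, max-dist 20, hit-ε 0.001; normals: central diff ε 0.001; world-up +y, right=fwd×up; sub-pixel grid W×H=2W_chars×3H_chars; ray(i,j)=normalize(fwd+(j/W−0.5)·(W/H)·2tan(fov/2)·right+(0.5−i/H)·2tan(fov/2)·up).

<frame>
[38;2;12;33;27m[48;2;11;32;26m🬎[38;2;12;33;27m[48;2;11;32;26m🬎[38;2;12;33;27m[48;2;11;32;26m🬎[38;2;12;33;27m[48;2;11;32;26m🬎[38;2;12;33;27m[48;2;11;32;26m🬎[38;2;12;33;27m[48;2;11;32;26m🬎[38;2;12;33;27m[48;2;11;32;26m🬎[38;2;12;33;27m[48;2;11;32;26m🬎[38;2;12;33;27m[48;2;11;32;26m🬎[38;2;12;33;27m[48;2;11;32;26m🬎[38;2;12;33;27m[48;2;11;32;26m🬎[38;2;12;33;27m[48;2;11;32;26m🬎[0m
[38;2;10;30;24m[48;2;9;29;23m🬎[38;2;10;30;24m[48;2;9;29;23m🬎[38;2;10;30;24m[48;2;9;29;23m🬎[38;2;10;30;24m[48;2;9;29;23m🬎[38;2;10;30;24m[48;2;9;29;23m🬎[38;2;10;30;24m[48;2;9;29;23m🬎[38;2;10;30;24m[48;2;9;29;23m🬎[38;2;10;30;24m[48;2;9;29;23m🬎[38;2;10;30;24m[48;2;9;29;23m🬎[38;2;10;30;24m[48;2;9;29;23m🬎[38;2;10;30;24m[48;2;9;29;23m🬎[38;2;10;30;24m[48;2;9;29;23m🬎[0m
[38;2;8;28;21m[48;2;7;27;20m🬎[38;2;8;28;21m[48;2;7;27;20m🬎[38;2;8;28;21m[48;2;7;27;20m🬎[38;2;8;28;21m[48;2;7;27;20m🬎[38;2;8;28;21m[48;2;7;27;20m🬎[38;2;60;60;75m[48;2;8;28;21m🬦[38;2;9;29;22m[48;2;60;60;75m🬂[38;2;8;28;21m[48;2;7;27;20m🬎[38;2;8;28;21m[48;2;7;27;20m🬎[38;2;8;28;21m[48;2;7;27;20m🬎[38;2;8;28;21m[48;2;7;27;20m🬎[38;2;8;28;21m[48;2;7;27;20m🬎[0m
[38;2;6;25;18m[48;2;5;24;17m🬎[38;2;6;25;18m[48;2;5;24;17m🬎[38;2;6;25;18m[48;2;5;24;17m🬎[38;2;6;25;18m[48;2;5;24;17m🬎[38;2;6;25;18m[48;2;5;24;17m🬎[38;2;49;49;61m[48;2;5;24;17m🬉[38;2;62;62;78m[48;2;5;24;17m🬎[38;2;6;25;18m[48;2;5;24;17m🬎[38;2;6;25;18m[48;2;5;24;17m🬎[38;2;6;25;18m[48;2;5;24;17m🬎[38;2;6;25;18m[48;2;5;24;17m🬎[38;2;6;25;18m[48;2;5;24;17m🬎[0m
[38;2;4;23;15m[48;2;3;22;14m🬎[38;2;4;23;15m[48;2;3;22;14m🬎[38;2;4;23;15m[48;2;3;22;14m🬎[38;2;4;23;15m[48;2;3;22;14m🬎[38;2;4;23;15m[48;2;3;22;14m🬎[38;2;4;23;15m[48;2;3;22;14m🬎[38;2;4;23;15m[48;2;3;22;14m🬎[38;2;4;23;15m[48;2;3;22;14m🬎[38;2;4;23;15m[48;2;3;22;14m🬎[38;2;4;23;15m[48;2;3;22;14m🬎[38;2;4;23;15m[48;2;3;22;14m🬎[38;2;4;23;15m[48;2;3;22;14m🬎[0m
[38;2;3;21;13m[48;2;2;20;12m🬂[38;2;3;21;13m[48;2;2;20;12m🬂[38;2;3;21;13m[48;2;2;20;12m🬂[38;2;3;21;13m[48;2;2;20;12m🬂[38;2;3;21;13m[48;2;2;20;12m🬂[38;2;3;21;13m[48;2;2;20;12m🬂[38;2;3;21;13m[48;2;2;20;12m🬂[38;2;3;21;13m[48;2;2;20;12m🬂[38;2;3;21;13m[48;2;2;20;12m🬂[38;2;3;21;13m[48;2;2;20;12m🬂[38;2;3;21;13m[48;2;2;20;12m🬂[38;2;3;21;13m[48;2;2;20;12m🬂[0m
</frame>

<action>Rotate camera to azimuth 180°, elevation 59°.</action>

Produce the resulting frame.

<frame>
[38;2;12;33;27m[48;2;11;32;26m🬎[38;2;12;33;27m[48;2;11;32;26m🬎[38;2;12;33;27m[48;2;11;32;26m🬎[38;2;12;33;27m[48;2;11;32;26m🬎[38;2;12;33;27m[48;2;11;32;26m🬎[38;2;12;33;27m[48;2;11;32;26m🬎[38;2;12;33;27m[48;2;11;32;26m🬎[38;2;12;33;27m[48;2;11;32;26m🬎[38;2;12;33;27m[48;2;11;32;26m🬎[38;2;12;33;27m[48;2;11;32;26m🬎[38;2;12;33;27m[48;2;11;32;26m🬎[38;2;12;33;27m[48;2;11;32;26m🬎[0m
[38;2;10;30;24m[48;2;9;29;23m🬎[38;2;10;30;24m[48;2;9;29;23m🬎[38;2;10;30;24m[48;2;9;29;23m🬎[38;2;10;30;24m[48;2;9;29;23m🬎[38;2;10;30;24m[48;2;9;29;23m🬎[38;2;10;30;24m[48;2;9;29;23m🬎[38;2;10;30;24m[48;2;9;29;23m🬎[38;2;10;30;24m[48;2;9;29;23m🬎[38;2;10;30;24m[48;2;9;29;23m🬎[38;2;10;30;24m[48;2;9;29;23m🬎[38;2;10;30;24m[48;2;9;29;23m🬎[38;2;10;30;24m[48;2;9;29;23m🬎[0m
[38;2;8;28;21m[48;2;7;27;20m🬎[38;2;8;28;21m[48;2;7;27;20m🬎[38;2;8;28;21m[48;2;7;27;20m🬎[38;2;8;28;21m[48;2;7;27;20m🬎[38;2;8;28;21m[48;2;7;27;20m🬎[38;2;60;60;75m[48;2;8;28;21m🬦[38;2;9;29;22m[48;2;60;60;75m🬂[38;2;8;28;21m[48;2;7;27;20m🬎[38;2;8;28;21m[48;2;7;27;20m🬎[38;2;8;28;21m[48;2;7;27;20m🬎[38;2;8;28;21m[48;2;7;27;20m🬎[38;2;8;28;21m[48;2;7;27;20m🬎[0m
[38;2;6;25;18m[48;2;5;24;17m🬎[38;2;6;25;18m[48;2;5;24;17m🬎[38;2;6;25;18m[48;2;5;24;17m🬎[38;2;6;25;18m[48;2;5;24;17m🬎[38;2;6;25;18m[48;2;5;24;17m🬎[38;2;56;56;71m[48;2;5;24;17m🬉[38;2;64;64;81m[48;2;5;24;17m🬝[38;2;6;25;18m[48;2;5;24;17m🬎[38;2;6;25;18m[48;2;5;24;17m🬎[38;2;6;25;18m[48;2;5;24;17m🬎[38;2;6;25;18m[48;2;5;24;17m🬎[38;2;6;25;18m[48;2;5;24;17m🬎[0m
[38;2;4;23;15m[48;2;3;22;14m🬎[38;2;4;23;15m[48;2;3;22;14m🬎[38;2;4;23;15m[48;2;3;22;14m🬎[38;2;4;23;15m[48;2;3;22;14m🬎[38;2;4;23;15m[48;2;3;22;14m🬎[38;2;4;23;15m[48;2;3;22;14m🬎[38;2;4;23;15m[48;2;3;22;14m🬎[38;2;4;23;15m[48;2;3;22;14m🬎[38;2;4;23;15m[48;2;3;22;14m🬎[38;2;4;23;15m[48;2;3;22;14m🬎[38;2;4;23;15m[48;2;3;22;14m🬎[38;2;4;23;15m[48;2;3;22;14m🬎[0m
[38;2;3;21;13m[48;2;2;20;12m🬂[38;2;3;21;13m[48;2;2;20;12m🬂[38;2;3;21;13m[48;2;2;20;12m🬂[38;2;3;21;13m[48;2;2;20;12m🬂[38;2;3;21;13m[48;2;2;20;12m🬂[38;2;3;21;13m[48;2;2;20;12m🬂[38;2;3;21;13m[48;2;2;20;12m🬂[38;2;3;21;13m[48;2;2;20;12m🬂[38;2;3;21;13m[48;2;2;20;12m🬂[38;2;3;21;13m[48;2;2;20;12m🬂[38;2;3;21;13m[48;2;2;20;12m🬂[38;2;3;21;13m[48;2;2;20;12m🬂[0m
</frame>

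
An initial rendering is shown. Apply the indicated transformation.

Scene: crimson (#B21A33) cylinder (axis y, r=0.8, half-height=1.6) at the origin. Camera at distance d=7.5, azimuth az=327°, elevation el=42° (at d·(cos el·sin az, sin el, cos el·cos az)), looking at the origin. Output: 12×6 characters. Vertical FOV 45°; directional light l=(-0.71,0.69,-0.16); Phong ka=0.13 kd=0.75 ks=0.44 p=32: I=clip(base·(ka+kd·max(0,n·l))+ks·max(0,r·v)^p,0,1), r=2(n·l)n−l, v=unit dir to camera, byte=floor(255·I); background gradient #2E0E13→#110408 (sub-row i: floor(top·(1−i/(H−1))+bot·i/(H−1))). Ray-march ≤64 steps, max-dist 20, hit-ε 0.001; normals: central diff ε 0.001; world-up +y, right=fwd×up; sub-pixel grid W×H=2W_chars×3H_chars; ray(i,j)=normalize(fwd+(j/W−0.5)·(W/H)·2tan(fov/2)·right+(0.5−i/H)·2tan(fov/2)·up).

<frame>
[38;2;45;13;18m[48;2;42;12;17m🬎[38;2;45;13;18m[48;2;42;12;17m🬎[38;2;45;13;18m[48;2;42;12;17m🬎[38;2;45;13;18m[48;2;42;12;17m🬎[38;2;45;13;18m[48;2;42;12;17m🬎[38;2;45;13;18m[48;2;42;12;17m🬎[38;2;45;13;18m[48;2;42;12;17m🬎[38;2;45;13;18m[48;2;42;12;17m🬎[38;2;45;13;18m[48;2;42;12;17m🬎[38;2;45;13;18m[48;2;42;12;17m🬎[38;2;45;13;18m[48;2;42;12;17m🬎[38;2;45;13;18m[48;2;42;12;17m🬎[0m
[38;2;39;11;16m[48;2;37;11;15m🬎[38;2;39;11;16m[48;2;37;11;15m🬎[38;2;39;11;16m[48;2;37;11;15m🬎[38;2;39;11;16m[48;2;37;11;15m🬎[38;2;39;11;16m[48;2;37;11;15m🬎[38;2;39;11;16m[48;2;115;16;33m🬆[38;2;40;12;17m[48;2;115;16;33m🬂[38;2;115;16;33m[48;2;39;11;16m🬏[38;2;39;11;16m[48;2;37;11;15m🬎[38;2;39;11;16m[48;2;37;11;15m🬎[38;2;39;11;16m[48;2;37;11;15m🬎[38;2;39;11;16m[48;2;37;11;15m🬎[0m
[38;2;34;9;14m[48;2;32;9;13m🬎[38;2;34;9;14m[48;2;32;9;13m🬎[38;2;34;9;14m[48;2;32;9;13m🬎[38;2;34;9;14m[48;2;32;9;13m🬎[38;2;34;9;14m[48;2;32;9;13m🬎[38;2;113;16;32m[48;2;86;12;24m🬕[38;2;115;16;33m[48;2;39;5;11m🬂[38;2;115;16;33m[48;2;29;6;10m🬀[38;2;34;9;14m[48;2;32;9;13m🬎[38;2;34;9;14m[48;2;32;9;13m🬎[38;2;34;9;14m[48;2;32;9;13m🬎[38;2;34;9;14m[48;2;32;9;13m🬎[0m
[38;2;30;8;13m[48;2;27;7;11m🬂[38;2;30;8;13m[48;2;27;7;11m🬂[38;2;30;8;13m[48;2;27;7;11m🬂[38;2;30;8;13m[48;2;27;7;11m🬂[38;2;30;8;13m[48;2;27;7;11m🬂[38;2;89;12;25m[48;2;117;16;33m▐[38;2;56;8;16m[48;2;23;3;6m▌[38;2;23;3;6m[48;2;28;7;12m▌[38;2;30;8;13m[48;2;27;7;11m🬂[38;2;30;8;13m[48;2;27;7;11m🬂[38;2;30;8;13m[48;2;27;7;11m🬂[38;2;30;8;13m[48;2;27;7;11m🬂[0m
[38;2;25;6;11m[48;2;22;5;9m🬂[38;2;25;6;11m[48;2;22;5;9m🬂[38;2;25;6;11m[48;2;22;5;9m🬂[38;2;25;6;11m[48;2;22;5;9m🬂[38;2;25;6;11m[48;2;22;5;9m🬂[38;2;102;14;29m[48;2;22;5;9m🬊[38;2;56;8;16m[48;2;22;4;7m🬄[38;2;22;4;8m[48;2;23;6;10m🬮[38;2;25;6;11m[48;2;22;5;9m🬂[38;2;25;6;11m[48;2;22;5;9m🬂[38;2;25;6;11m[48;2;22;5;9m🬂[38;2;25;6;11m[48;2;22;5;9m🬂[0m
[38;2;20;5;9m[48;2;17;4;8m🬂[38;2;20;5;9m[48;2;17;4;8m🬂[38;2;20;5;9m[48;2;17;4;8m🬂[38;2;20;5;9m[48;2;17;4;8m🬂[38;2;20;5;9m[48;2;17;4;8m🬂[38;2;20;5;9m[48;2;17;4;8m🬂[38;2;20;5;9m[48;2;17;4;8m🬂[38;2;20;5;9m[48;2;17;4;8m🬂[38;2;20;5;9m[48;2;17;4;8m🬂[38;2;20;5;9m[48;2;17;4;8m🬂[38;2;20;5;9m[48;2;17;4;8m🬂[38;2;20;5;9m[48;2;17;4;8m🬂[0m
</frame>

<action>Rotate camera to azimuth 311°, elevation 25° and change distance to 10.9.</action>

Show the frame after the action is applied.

<frame>
[38;2;45;13;18m[48;2;42;12;17m🬎[38;2;45;13;18m[48;2;42;12;17m🬎[38;2;45;13;18m[48;2;42;12;17m🬎[38;2;45;13;18m[48;2;42;12;17m🬎[38;2;45;13;18m[48;2;42;12;17m🬎[38;2;45;13;18m[48;2;42;12;17m🬎[38;2;45;13;18m[48;2;42;12;17m🬎[38;2;45;13;18m[48;2;42;12;17m🬎[38;2;45;13;18m[48;2;42;12;17m🬎[38;2;45;13;18m[48;2;42;12;17m🬎[38;2;45;13;18m[48;2;42;12;17m🬎[38;2;45;13;18m[48;2;42;12;17m🬎[0m
[38;2;39;11;16m[48;2;37;11;15m🬎[38;2;39;11;16m[48;2;37;11;15m🬎[38;2;39;11;16m[48;2;37;11;15m🬎[38;2;39;11;16m[48;2;37;11;15m🬎[38;2;39;11;16m[48;2;37;11;15m🬎[38;2;39;11;16m[48;2;37;11;15m🬎[38;2;39;11;16m[48;2;37;11;15m🬎[38;2;39;11;16m[48;2;37;11;15m🬎[38;2;39;11;16m[48;2;37;11;15m🬎[38;2;39;11;16m[48;2;37;11;15m🬎[38;2;39;11;16m[48;2;37;11;15m🬎[38;2;39;11;16m[48;2;37;11;15m🬎[0m
[38;2;34;9;14m[48;2;32;9;13m🬎[38;2;34;9;14m[48;2;32;9;13m🬎[38;2;34;9;14m[48;2;32;9;13m🬎[38;2;34;9;14m[48;2;32;9;13m🬎[38;2;34;9;14m[48;2;32;9;13m🬎[38;2;114;16;32m[48;2;33;9;14m▐[38;2;97;13;28m[48;2;25;3;7m🬕[38;2;34;9;14m[48;2;32;9;13m🬎[38;2;34;9;14m[48;2;32;9;13m🬎[38;2;34;9;14m[48;2;32;9;13m🬎[38;2;34;9;14m[48;2;32;9;13m🬎[38;2;34;9;14m[48;2;32;9;13m🬎[0m
[38;2;30;8;13m[48;2;27;7;11m🬂[38;2;30;8;13m[48;2;27;7;11m🬂[38;2;30;8;13m[48;2;27;7;11m🬂[38;2;30;8;13m[48;2;27;7;11m🬂[38;2;30;8;13m[48;2;27;7;11m🬂[38;2;28;7;12m[48;2;115;16;33m▌[38;2;80;11;23m[48;2;23;3;6m▌[38;2;30;8;13m[48;2;27;7;11m🬂[38;2;30;8;13m[48;2;27;7;11m🬂[38;2;30;8;13m[48;2;27;7;11m🬂[38;2;30;8;13m[48;2;27;7;11m🬂[38;2;30;8;13m[48;2;27;7;11m🬂[0m
[38;2;25;6;11m[48;2;22;5;9m🬂[38;2;25;6;11m[48;2;22;5;9m🬂[38;2;25;6;11m[48;2;22;5;9m🬂[38;2;25;6;11m[48;2;22;5;9m🬂[38;2;25;6;11m[48;2;22;5;9m🬂[38;2;117;17;33m[48;2;23;5;9m🬁[38;2;80;11;23m[48;2;22;5;8m🬀[38;2;25;6;11m[48;2;22;5;9m🬂[38;2;25;6;11m[48;2;22;5;9m🬂[38;2;25;6;11m[48;2;22;5;9m🬂[38;2;25;6;11m[48;2;22;5;9m🬂[38;2;25;6;11m[48;2;22;5;9m🬂[0m
[38;2;20;5;9m[48;2;17;4;8m🬂[38;2;20;5;9m[48;2;17;4;8m🬂[38;2;20;5;9m[48;2;17;4;8m🬂[38;2;20;5;9m[48;2;17;4;8m🬂[38;2;20;5;9m[48;2;17;4;8m🬂[38;2;20;5;9m[48;2;17;4;8m🬂[38;2;20;5;9m[48;2;17;4;8m🬂[38;2;20;5;9m[48;2;17;4;8m🬂[38;2;20;5;9m[48;2;17;4;8m🬂[38;2;20;5;9m[48;2;17;4;8m🬂[38;2;20;5;9m[48;2;17;4;8m🬂[38;2;20;5;9m[48;2;17;4;8m🬂[0m
</frame>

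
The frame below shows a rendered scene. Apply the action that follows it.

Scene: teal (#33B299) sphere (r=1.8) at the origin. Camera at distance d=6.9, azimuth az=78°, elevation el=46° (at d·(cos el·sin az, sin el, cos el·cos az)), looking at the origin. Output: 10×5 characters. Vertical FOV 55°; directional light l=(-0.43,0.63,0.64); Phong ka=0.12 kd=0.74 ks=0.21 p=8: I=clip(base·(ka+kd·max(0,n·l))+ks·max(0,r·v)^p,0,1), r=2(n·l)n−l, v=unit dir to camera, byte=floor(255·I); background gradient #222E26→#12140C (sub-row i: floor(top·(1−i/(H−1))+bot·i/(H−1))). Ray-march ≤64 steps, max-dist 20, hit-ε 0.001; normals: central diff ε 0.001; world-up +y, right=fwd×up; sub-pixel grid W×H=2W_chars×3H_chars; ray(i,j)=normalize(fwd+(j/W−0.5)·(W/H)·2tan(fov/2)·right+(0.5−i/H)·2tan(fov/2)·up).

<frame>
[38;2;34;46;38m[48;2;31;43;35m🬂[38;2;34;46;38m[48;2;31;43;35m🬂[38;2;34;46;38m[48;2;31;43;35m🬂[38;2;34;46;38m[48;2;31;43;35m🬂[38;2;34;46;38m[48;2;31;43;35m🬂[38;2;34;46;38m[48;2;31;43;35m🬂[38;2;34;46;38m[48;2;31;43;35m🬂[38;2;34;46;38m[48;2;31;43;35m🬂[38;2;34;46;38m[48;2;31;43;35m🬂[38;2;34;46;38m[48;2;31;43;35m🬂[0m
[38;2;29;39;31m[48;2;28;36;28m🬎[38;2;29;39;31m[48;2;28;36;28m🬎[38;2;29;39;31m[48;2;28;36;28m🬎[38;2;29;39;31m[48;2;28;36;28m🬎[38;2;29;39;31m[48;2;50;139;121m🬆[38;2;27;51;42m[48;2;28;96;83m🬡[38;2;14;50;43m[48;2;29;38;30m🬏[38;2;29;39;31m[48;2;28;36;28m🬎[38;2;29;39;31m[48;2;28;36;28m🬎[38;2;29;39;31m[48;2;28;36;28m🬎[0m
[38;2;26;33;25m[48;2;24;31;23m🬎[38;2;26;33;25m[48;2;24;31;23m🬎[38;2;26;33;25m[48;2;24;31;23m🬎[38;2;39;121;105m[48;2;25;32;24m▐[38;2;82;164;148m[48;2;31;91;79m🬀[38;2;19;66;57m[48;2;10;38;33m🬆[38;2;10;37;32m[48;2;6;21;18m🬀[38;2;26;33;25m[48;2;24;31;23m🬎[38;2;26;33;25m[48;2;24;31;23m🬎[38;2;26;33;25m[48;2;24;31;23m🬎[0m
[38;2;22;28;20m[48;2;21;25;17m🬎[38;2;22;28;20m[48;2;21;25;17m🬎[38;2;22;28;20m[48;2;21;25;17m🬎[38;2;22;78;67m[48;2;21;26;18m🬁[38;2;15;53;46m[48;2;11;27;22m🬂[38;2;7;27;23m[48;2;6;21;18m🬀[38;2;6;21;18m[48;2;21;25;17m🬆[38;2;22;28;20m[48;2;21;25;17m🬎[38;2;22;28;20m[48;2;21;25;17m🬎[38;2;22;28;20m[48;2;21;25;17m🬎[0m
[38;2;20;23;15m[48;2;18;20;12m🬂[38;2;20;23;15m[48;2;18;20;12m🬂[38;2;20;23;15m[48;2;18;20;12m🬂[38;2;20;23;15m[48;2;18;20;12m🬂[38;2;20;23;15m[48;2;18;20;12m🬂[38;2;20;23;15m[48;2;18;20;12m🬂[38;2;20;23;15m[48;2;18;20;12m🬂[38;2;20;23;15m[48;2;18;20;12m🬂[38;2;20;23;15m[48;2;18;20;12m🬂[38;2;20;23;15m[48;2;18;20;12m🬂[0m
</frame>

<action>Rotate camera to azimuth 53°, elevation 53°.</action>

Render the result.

<frame>
[38;2;34;46;38m[48;2;31;43;35m🬂[38;2;34;46;38m[48;2;31;43;35m🬂[38;2;34;46;38m[48;2;31;43;35m🬂[38;2;34;46;38m[48;2;31;43;35m🬂[38;2;34;46;38m[48;2;31;43;35m🬂[38;2;34;46;38m[48;2;31;43;35m🬂[38;2;34;46;38m[48;2;31;43;35m🬂[38;2;34;46;38m[48;2;31;43;35m🬂[38;2;34;46;38m[48;2;31;43;35m🬂[38;2;34;46;38m[48;2;31;43;35m🬂[0m
[38;2;29;39;31m[48;2;28;36;28m🬎[38;2;29;39;31m[48;2;28;36;28m🬎[38;2;29;39;31m[48;2;28;36;28m🬎[38;2;29;39;31m[48;2;28;36;28m🬎[38;2;29;39;31m[48;2;37;128;111m🬆[38;2;30;40;32m[48;2;25;89;77m🬂[38;2;15;52;45m[48;2;29;38;30m🬏[38;2;29;39;31m[48;2;28;36;28m🬎[38;2;29;39;31m[48;2;28;36;28m🬎[38;2;29;39;31m[48;2;28;36;28m🬎[0m
[38;2;26;33;25m[48;2;24;31;23m🬎[38;2;26;33;25m[48;2;24;31;23m🬎[38;2;26;33;25m[48;2;24;31;23m🬎[38;2;44;146;126m[48;2;25;32;24m▐[38;2;78;174;155m[48;2;46;128;112m🬄[38;2;27;94;81m[48;2;20;72;62m▌[38;2;13;46;39m[48;2;6;21;18m▌[38;2;26;33;25m[48;2;24;31;23m🬎[38;2;26;33;25m[48;2;24;31;23m🬎[38;2;26;33;25m[48;2;24;31;23m🬎[0m
[38;2;22;28;20m[48;2;21;25;17m🬎[38;2;22;28;20m[48;2;21;25;17m🬎[38;2;22;28;20m[48;2;21;25;17m🬎[38;2;34;120;103m[48;2;21;26;18m🬁[38;2;26;91;78m[48;2;17;36;28m🬎[38;2;17;61;52m[48;2;7;28;24m🬆[38;2;6;22;19m[48;2;21;25;17m🬆[38;2;22;28;20m[48;2;21;25;17m🬎[38;2;22;28;20m[48;2;21;25;17m🬎[38;2;22;28;20m[48;2;21;25;17m🬎[0m
[38;2;20;23;15m[48;2;18;20;12m🬂[38;2;20;23;15m[48;2;18;20;12m🬂[38;2;20;23;15m[48;2;18;20;12m🬂[38;2;20;23;15m[48;2;18;20;12m🬂[38;2;20;23;15m[48;2;18;20;12m🬂[38;2;20;23;15m[48;2;18;20;12m🬂[38;2;20;23;15m[48;2;18;20;12m🬂[38;2;20;23;15m[48;2;18;20;12m🬂[38;2;20;23;15m[48;2;18;20;12m🬂[38;2;20;23;15m[48;2;18;20;12m🬂[0m
</frame>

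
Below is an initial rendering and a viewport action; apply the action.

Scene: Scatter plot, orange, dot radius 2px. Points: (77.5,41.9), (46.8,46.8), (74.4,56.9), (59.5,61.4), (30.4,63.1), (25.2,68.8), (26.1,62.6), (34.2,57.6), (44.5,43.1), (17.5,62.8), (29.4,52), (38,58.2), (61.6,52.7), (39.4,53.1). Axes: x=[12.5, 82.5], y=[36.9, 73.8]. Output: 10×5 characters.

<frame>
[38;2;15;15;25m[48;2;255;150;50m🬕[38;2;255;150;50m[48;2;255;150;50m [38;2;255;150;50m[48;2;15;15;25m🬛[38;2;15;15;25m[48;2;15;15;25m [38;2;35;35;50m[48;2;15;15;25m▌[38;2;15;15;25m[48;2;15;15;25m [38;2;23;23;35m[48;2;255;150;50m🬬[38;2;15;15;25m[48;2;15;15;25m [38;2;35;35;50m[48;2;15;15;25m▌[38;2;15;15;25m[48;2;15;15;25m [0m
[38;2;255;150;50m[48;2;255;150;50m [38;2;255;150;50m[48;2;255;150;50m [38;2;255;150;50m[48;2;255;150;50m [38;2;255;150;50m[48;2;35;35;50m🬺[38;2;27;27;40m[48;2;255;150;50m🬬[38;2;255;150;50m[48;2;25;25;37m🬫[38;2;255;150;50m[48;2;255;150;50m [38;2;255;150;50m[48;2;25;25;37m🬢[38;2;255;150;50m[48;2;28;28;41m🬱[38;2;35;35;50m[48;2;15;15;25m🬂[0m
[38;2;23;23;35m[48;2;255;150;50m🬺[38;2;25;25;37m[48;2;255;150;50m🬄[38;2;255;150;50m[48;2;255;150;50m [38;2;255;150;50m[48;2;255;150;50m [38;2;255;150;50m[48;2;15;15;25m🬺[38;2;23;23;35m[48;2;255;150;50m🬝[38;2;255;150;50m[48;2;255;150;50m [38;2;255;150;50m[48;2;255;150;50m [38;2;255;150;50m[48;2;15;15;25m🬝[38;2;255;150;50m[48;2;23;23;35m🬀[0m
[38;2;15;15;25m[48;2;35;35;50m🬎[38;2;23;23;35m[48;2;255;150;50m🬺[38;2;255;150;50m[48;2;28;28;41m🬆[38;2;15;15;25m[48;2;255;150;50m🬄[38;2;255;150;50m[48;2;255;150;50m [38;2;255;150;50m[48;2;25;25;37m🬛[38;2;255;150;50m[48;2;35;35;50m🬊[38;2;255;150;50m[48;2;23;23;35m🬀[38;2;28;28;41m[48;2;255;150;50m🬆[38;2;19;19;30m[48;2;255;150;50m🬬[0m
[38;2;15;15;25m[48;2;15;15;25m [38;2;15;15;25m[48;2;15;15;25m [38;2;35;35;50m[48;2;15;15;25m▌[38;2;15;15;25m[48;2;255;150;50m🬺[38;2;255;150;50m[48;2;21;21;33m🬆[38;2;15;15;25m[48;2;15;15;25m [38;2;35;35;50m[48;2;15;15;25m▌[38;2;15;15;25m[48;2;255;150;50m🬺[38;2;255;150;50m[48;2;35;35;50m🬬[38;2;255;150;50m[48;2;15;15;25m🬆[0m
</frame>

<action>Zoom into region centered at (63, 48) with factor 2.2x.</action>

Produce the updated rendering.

<frame>
[38;2;15;15;25m[48;2;15;15;25m [38;2;15;15;25m[48;2;15;15;25m [38;2;35;35;50m[48;2;15;15;25m▌[38;2;15;15;25m[48;2;255;150;50m🬝[38;2;21;21;33m[48;2;255;150;50m🬊[38;2;15;15;25m[48;2;15;15;25m [38;2;35;35;50m[48;2;15;15;25m▌[38;2;255;150;50m[48;2;15;15;25m🬊[38;2;255;150;50m[48;2;15;15;25m🬝[38;2;255;150;50m[48;2;15;15;25m🬀[0m
[38;2;35;35;50m[48;2;15;15;25m🬂[38;2;35;35;50m[48;2;15;15;25m🬂[38;2;35;35;50m[48;2;15;15;25m🬕[38;2;255;150;50m[48;2;15;15;25m🬊[38;2;255;150;50m[48;2;15;15;25m🬝[38;2;255;150;50m[48;2;19;19;30m🬀[38;2;35;35;50m[48;2;15;15;25m🬕[38;2;35;35;50m[48;2;15;15;25m🬂[38;2;35;35;50m[48;2;15;15;25m🬕[38;2;35;35;50m[48;2;15;15;25m🬂[0m
[38;2;255;150;50m[48;2;15;15;25m🬺[38;2;23;23;35m[48;2;255;150;50m🬬[38;2;35;35;50m[48;2;15;15;25m🬛[38;2;15;15;25m[48;2;35;35;50m🬰[38;2;35;35;50m[48;2;15;15;25m🬛[38;2;15;15;25m[48;2;35;35;50m🬰[38;2;35;35;50m[48;2;15;15;25m🬛[38;2;15;15;25m[48;2;35;35;50m🬰[38;2;35;35;50m[48;2;15;15;25m🬛[38;2;15;15;25m[48;2;35;35;50m🬰[0m
[38;2;255;150;50m[48;2;28;28;41m🬆[38;2;15;15;25m[48;2;35;35;50m🬎[38;2;35;35;50m[48;2;15;15;25m🬲[38;2;15;15;25m[48;2;35;35;50m🬎[38;2;35;35;50m[48;2;15;15;25m🬲[38;2;15;15;25m[48;2;35;35;50m🬎[38;2;35;35;50m[48;2;15;15;25m🬲[38;2;15;15;25m[48;2;35;35;50m🬎[38;2;27;27;40m[48;2;255;150;50m🬝[38;2;15;15;25m[48;2;255;150;50m🬊[0m
[38;2;15;15;25m[48;2;15;15;25m [38;2;15;15;25m[48;2;15;15;25m [38;2;35;35;50m[48;2;15;15;25m▌[38;2;15;15;25m[48;2;15;15;25m [38;2;35;35;50m[48;2;15;15;25m▌[38;2;15;15;25m[48;2;15;15;25m [38;2;35;35;50m[48;2;15;15;25m▌[38;2;15;15;25m[48;2;15;15;25m [38;2;255;150;50m[48;2;28;28;41m🬊[38;2;255;150;50m[48;2;15;15;25m🬝[0m
</frame>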